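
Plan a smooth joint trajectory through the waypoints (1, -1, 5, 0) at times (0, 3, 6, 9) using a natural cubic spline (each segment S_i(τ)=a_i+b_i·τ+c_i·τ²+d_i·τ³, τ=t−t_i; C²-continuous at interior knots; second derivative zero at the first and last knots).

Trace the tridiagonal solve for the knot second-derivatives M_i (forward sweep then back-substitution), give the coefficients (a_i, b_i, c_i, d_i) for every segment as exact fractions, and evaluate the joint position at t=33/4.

  seg 0: a=1 b=-73/45 c=0 d=43/405
  seg 1: a=-1 b=56/45 c=43/45 d=-19/81
  seg 2: a=5 b=29/45 c=-52/45 d=52/405
S(33/4) = 33/16

Δ: Δ0=-2/3, Δ1=2, Δ2=-5/3
row 1: diag=12, rhs=16; c'=1/4, d'=4/3
row 2: denom=12−3·1/4=45/4; d'=(-22−3·4/3)/(45/4)=-104/45
back: M2=-104/45
back: M1=4/3−1/4·-104/45=86/45
M: M0=0, M1=86/45, M2=-104/45, M3=0
seg 0: a=1, c=M0/2=0, d=(M1−M0)/(6·3)=43/405, b=Δ0−h0·(2M0+M1)/6=-73/45
seg 1: a=-1, c=M1/2=43/45, d=(M2−M1)/(6·3)=-19/81, b=Δ1−h1·(2M1+M2)/6=56/45
seg 2: a=5, c=M2/2=-52/45, d=(M3−M2)/(6·3)=52/405, b=Δ2−h2·(2M2+M3)/6=29/45
t_q=33/4 → seg 2, τ=9/4; S=5+29/45·τ+-52/45·τ²+52/405·τ³=33/16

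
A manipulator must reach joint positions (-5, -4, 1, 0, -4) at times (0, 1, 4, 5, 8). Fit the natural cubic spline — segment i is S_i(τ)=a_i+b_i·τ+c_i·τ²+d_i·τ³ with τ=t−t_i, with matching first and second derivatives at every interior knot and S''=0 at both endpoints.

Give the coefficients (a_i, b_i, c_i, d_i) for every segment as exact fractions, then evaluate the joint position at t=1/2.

  seg 0: a=-5 b=109/144 c=0 d=35/144
  seg 1: a=-4 b=107/72 c=35/48 d=-289/1296
  seg 2: a=1 b=-23/144 c=-23/18 d=7/16
  seg 3: a=0 b=-101/72 c=5/144 d=-5/1296
S(1/2) = -1763/384

Δ: Δ0=1, Δ1=5/3, Δ2=-1, Δ3=-4/3
row 1: diag=8, rhs=4; c'=3/8, d'=1/2
row 2: denom=8−3·3/8=55/8; d'=(-16−3·1/2)/(55/8)=-28/11
row 3: denom=8−1·8/55=432/55; d'=(-2−1·-28/11)/(432/55)=5/72
back: M3=5/72
back: M2=-28/11−8/55·5/72=-23/9
back: M1=1/2−3/8·-23/9=35/24
M: M0=0, M1=35/24, M2=-23/9, M3=5/72, M4=0
seg 0: a=-5, c=M0/2=0, d=(M1−M0)/(6·1)=35/144, b=Δ0−h0·(2M0+M1)/6=109/144
seg 1: a=-4, c=M1/2=35/48, d=(M2−M1)/(6·3)=-289/1296, b=Δ1−h1·(2M1+M2)/6=107/72
seg 2: a=1, c=M2/2=-23/18, d=(M3−M2)/(6·1)=7/16, b=Δ2−h2·(2M2+M3)/6=-23/144
seg 3: a=0, c=M3/2=5/144, d=(M4−M3)/(6·3)=-5/1296, b=Δ3−h3·(2M3+M4)/6=-101/72
t_q=1/2 → seg 0, τ=1/2; S=-5+109/144·τ+0·τ²+35/144·τ³=-1763/384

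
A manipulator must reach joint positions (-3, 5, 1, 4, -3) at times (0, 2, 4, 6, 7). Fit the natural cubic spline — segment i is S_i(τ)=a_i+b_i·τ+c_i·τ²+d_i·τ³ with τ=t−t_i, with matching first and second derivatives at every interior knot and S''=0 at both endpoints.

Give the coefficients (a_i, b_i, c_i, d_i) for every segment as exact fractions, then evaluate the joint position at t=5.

Δ: Δ0=4, Δ1=-2, Δ2=3/2, Δ3=-7
row 1: diag=8, rhs=-36; c'=1/4, d'=-9/2
row 2: denom=8−2·1/4=15/2; d'=(21−2·-9/2)/(15/2)=4
row 3: denom=6−2·4/15=82/15; d'=(-51−2·4)/(82/15)=-885/82
back: M3=-885/82
back: M2=4−4/15·-885/82=282/41
back: M1=-9/2−1/4·282/41=-255/41
M: M0=0, M1=-255/41, M2=282/41, M3=-885/82, M4=0
seg 0: a=-3, c=M0/2=0, d=(M1−M0)/(6·2)=-85/164, b=Δ0−h0·(2M0+M1)/6=249/41
seg 1: a=5, c=M1/2=-255/82, d=(M2−M1)/(6·2)=179/164, b=Δ1−h1·(2M1+M2)/6=-6/41
seg 2: a=1, c=M2/2=141/41, d=(M3−M2)/(6·2)=-483/328, b=Δ2−h2·(2M2+M3)/6=21/41
seg 3: a=4, c=M3/2=-885/164, d=(M4−M3)/(6·1)=295/164, b=Δ3−h3·(2M3+M4)/6=-279/82
t_q=5 → seg 2, τ=1; S=1+21/41·τ+141/41·τ²+-483/328·τ³=1141/328

  seg 0: a=-3 b=249/41 c=0 d=-85/164
  seg 1: a=5 b=-6/41 c=-255/82 d=179/164
  seg 2: a=1 b=21/41 c=141/41 d=-483/328
  seg 3: a=4 b=-279/82 c=-885/164 d=295/164
S(5) = 1141/328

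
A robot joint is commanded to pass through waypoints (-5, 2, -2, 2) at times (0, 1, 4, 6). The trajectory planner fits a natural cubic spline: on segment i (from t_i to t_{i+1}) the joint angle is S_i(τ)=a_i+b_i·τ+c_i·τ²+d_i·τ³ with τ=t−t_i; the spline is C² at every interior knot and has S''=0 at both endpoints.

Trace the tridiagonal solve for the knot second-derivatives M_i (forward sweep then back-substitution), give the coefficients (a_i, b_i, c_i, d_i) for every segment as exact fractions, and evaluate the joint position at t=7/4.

Δ: Δ0=7, Δ1=-4/3, Δ2=2
row 1: diag=8, rhs=-50; c'=3/8, d'=-25/4
row 2: denom=10−3·3/8=71/8; d'=(20−3·-25/4)/(71/8)=310/71
back: M2=310/71
back: M1=-25/4−3/8·310/71=-560/71
M: M0=0, M1=-560/71, M2=310/71, M3=0
seg 0: a=-5, c=M0/2=0, d=(M1−M0)/(6·1)=-280/213, b=Δ0−h0·(2M0+M1)/6=1771/213
seg 1: a=2, c=M1/2=-280/71, d=(M2−M1)/(6·3)=145/213, b=Δ1−h1·(2M1+M2)/6=931/213
seg 2: a=-2, c=M2/2=155/71, d=(M3−M2)/(6·2)=-155/426, b=Δ2−h2·(2M2+M3)/6=-194/213
t_q=7/4 → seg 1, τ=3/4; S=2+931/213·τ+-280/71·τ²+145/213·τ³=15209/4544

  seg 0: a=-5 b=1771/213 c=0 d=-280/213
  seg 1: a=2 b=931/213 c=-280/71 d=145/213
  seg 2: a=-2 b=-194/213 c=155/71 d=-155/426
S(7/4) = 15209/4544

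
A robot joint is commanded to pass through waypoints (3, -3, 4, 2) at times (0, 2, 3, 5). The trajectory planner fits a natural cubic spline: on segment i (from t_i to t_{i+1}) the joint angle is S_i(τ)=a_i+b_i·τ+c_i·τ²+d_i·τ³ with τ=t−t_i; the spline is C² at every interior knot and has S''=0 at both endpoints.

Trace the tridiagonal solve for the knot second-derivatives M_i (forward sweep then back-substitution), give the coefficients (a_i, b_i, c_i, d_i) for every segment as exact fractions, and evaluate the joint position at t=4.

Δ: Δ0=-3, Δ1=7, Δ2=-1
row 1: diag=6, rhs=60; c'=1/6, d'=10
row 2: denom=6−1·1/6=35/6; d'=(-48−1·10)/(35/6)=-348/35
back: M2=-348/35
back: M1=10−1/6·-348/35=408/35
M: M0=0, M1=408/35, M2=-348/35, M3=0
seg 0: a=3, c=M0/2=0, d=(M1−M0)/(6·2)=34/35, b=Δ0−h0·(2M0+M1)/6=-241/35
seg 1: a=-3, c=M1/2=204/35, d=(M2−M1)/(6·1)=-18/5, b=Δ1−h1·(2M1+M2)/6=167/35
seg 2: a=4, c=M2/2=-174/35, d=(M3−M2)/(6·2)=29/35, b=Δ2−h2·(2M2+M3)/6=197/35
t_q=4 → seg 2, τ=1; S=4+197/35·τ+-174/35·τ²+29/35·τ³=192/35

  seg 0: a=3 b=-241/35 c=0 d=34/35
  seg 1: a=-3 b=167/35 c=204/35 d=-18/5
  seg 2: a=4 b=197/35 c=-174/35 d=29/35
S(4) = 192/35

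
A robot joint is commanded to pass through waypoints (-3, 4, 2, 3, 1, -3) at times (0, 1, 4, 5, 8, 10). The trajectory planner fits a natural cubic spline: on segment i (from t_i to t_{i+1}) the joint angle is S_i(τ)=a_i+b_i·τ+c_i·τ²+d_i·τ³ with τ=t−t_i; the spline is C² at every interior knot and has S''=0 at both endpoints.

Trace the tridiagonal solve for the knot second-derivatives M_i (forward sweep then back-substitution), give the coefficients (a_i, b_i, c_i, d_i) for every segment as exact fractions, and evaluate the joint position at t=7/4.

Δ: Δ0=7, Δ1=-2/3, Δ2=1, Δ3=-2/3, Δ4=-2
row 1: diag=8, rhs=-46; c'=3/8, d'=-23/4
row 2: denom=8−3·3/8=55/8; d'=(10−3·-23/4)/(55/8)=218/55
row 3: denom=8−1·8/55=432/55; d'=(-10−1·218/55)/(432/55)=-16/9
row 4: denom=10−3·55/144=425/48; d'=(-8−3·-16/9)/(425/48)=-128/425
back: M4=-128/425
back: M3=-16/9−55/144·-128/425=-424/255
back: M2=218/55−8/55·-424/255=5362/1275
back: M1=-23/4−3/8·5362/1275=-3114/425
M: M0=0, M1=-3114/425, M2=5362/1275, M3=-424/255, M4=-128/425, M5=0
seg 0: a=-3, c=M0/2=0, d=(M1−M0)/(6·1)=-519/425, b=Δ0−h0·(2M0+M1)/6=3494/425
seg 1: a=4, c=M1/2=-1557/425, d=(M2−M1)/(6·3)=7352/11475, b=Δ1−h1·(2M1+M2)/6=1937/425
seg 2: a=2, c=M2/2=2681/1275, d=(M3−M2)/(6·1)=-1247/1275, b=Δ2−h2·(2M2+M3)/6=-53/425
seg 3: a=3, c=M3/2=-212/255, d=(M4−M3)/(6·3)=868/11475, b=Δ3−h3·(2M3+M4)/6=86/75
seg 4: a=1, c=M4/2=-64/425, d=(M5−M4)/(6·2)=32/1275, b=Δ4−h4·(2M4+M5)/6=-2294/1275
t_q=7/4 → seg 1, τ=3/4; S=4+1937/425·τ+-1557/425·τ²+7352/11475·τ³=38269/6800

  seg 0: a=-3 b=3494/425 c=0 d=-519/425
  seg 1: a=4 b=1937/425 c=-1557/425 d=7352/11475
  seg 2: a=2 b=-53/425 c=2681/1275 d=-1247/1275
  seg 3: a=3 b=86/75 c=-212/255 d=868/11475
  seg 4: a=1 b=-2294/1275 c=-64/425 d=32/1275
S(7/4) = 38269/6800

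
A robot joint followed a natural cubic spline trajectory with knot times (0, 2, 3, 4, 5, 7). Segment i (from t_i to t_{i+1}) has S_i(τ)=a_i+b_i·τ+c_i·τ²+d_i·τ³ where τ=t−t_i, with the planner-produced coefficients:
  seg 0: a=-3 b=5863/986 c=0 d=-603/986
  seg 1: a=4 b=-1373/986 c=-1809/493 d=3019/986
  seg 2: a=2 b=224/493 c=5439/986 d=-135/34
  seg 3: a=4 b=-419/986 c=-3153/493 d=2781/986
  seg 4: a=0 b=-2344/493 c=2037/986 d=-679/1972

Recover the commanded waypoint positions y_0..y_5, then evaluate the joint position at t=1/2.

y_0 = S_0(0) = a_0 = -3
y_1 = S_1(0) = a_1 = 4
y_2 = S_2(0) = a_2 = 2
y_3 = S_3(0) = a_3 = 4
y_4 = S_4(0) = a_4 = 0
y_5 = S_4(2) = -4
t_q=1/2 is in segment 0 (τ=1/2); S_0(τ)=-815/7888

y_0=-3 y_1=4 y_2=2 y_3=4 y_4=0 y_5=-4
S(1/2) = -815/7888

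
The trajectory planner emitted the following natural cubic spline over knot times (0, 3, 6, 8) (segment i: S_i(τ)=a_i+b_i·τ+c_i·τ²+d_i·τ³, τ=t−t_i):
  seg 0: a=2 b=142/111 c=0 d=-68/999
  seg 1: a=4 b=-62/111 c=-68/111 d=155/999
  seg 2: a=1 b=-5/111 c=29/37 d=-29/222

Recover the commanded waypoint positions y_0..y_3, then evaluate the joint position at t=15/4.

y_0 = S_0(0) = a_0 = 2
y_1 = S_1(0) = a_1 = 4
y_2 = S_2(0) = a_2 = 1
y_3 = S_2(2) = 3
t_q=15/4 is in segment 1 (τ=3/4); S_1(τ)=7819/2368

y_0=2 y_1=4 y_2=1 y_3=3
S(15/4) = 7819/2368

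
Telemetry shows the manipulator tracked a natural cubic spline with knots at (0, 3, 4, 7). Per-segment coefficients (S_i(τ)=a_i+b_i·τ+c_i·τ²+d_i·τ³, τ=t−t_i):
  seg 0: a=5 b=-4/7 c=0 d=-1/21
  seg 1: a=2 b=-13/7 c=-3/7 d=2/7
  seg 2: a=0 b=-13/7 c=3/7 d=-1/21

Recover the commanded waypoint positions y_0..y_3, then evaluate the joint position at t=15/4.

y_0=5 y_1=2 y_2=0 y_3=-3
S(15/4) = 109/224

y_0 = S_0(0) = a_0 = 5
y_1 = S_1(0) = a_1 = 2
y_2 = S_2(0) = a_2 = 0
y_3 = S_2(3) = -3
t_q=15/4 is in segment 1 (τ=3/4); S_1(τ)=109/224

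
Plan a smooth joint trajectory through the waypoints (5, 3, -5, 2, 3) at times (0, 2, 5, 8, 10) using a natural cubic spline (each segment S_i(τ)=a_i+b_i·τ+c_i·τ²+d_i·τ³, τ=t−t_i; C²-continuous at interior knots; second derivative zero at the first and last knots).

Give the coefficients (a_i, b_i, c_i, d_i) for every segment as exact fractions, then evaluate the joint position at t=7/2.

Δ: Δ0=-1, Δ1=-8/3, Δ2=7/3, Δ3=1/2
row 1: diag=10, rhs=-10; c'=3/10, d'=-1
row 2: denom=12−3·3/10=111/10; d'=(30−3·-1)/(111/10)=110/37
row 3: denom=10−3·10/37=340/37; d'=(-11−3·110/37)/(340/37)=-737/340
back: M3=-737/340
back: M2=110/37−10/37·-737/340=121/34
back: M1=-1−3/10·121/34=-703/340
M: M0=0, M1=-703/340, M2=121/34, M3=-737/340, M4=0
seg 0: a=5, c=M0/2=0, d=(M1−M0)/(6·2)=-703/4080, b=Δ0−h0·(2M0+M1)/6=-317/1020
seg 1: a=3, c=M1/2=-703/680, d=(M2−M1)/(6·3)=1913/6120, b=Δ1−h1·(2M1+M2)/6=-1213/510
seg 2: a=-5, c=M2/2=121/68, d=(M3−M2)/(6·3)=-649/2040, b=Δ2−h2·(2M2+M3)/6=-17/120
seg 3: a=2, c=M3/2=-737/680, d=(M4−M3)/(6·2)=737/4080, b=Δ3−h3·(2M3+M4)/6=496/255
t_q=7/2 → seg 1, τ=3/2; S=3+-1213/510·τ+-703/680·τ²+1913/6120·τ³=-10003/5440

  seg 0: a=5 b=-317/1020 c=0 d=-703/4080
  seg 1: a=3 b=-1213/510 c=-703/680 d=1913/6120
  seg 2: a=-5 b=-17/120 c=121/68 d=-649/2040
  seg 3: a=2 b=496/255 c=-737/680 d=737/4080
S(7/2) = -10003/5440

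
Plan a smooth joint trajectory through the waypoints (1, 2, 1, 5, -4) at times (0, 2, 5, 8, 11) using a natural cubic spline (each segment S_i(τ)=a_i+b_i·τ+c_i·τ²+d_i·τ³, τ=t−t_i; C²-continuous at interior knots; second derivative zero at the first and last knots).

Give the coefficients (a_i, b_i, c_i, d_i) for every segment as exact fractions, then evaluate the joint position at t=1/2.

Δ: Δ0=1/2, Δ1=-1/3, Δ2=4/3, Δ3=-3
row 1: diag=10, rhs=-5; c'=3/10, d'=-1/2
row 2: denom=12−3·3/10=111/10; d'=(10−3·-1/2)/(111/10)=115/111
row 3: denom=12−3·10/37=414/37; d'=(-26−3·115/111)/(414/37)=-359/138
back: M3=-359/138
back: M2=115/111−10/37·-359/138=40/23
back: M1=-1/2−3/10·40/23=-47/46
M: M0=0, M1=-47/46, M2=40/23, M3=-359/138, M4=0
seg 0: a=1, c=M0/2=0, d=(M1−M0)/(6·2)=-47/552, b=Δ0−h0·(2M0+M1)/6=58/69
seg 1: a=2, c=M1/2=-47/92, d=(M2−M1)/(6·3)=127/828, b=Δ1−h1·(2M1+M2)/6=-25/138
seg 2: a=1, c=M2/2=20/23, d=(M3−M2)/(6·3)=-599/2484, b=Δ2−h2·(2M2+M3)/6=247/276
seg 3: a=5, c=M3/2=-359/276, d=(M4−M3)/(6·3)=359/2484, b=Δ3−h3·(2M3+M4)/6=-55/138
t_q=1/2 → seg 0, τ=1/2; S=1+58/69·τ+0·τ²+-47/552·τ³=2075/1472

  seg 0: a=1 b=58/69 c=0 d=-47/552
  seg 1: a=2 b=-25/138 c=-47/92 d=127/828
  seg 2: a=1 b=247/276 c=20/23 d=-599/2484
  seg 3: a=5 b=-55/138 c=-359/276 d=359/2484
S(1/2) = 2075/1472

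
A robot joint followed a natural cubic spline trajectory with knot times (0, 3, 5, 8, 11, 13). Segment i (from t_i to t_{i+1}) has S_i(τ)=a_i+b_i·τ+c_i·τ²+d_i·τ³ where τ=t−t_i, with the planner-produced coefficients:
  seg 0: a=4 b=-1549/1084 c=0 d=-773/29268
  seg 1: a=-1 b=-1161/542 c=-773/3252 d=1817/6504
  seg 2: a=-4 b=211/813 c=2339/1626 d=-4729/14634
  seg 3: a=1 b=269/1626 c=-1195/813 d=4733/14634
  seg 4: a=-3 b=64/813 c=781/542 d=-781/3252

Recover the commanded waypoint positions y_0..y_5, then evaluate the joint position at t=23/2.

y_0 = S_0(0) = a_0 = 4
y_1 = S_1(0) = a_1 = -1
y_2 = S_2(0) = a_2 = -4
y_3 = S_3(0) = a_3 = 1
y_4 = S_4(0) = a_4 = -3
y_5 = S_4(2) = 1
t_q=23/2 is in segment 4 (τ=1/2); S_4(τ)=-22811/8672

y_0=4 y_1=-1 y_2=-4 y_3=1 y_4=-3 y_5=1
S(23/2) = -22811/8672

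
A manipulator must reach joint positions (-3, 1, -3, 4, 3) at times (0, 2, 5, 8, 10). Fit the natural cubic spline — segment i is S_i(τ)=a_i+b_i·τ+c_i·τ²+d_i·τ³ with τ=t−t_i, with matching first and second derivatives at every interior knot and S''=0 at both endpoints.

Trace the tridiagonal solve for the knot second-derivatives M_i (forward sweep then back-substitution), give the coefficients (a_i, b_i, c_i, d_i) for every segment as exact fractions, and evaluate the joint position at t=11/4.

Δ: Δ0=2, Δ1=-4/3, Δ2=7/3, Δ3=-1/2
row 1: diag=10, rhs=-20; c'=3/10, d'=-2
row 2: denom=12−3·3/10=111/10; d'=(22−3·-2)/(111/10)=280/111
row 3: denom=10−3·10/37=340/37; d'=(-17−3·280/111)/(340/37)=-909/340
back: M3=-909/340
back: M2=280/111−10/37·-909/340=331/102
back: M1=-2−3/10·331/102=-1011/340
M: M0=0, M1=-1011/340, M2=331/102, M3=-909/340, M4=0
seg 0: a=-3, c=M0/2=0, d=(M1−M0)/(6·2)=-337/1360, b=Δ0−h0·(2M0+M1)/6=1017/340
seg 1: a=1, c=M1/2=-1011/680, d=(M2−M1)/(6·3)=6343/18360, b=Δ1−h1·(2M1+M2)/6=3/170
seg 2: a=-3, c=M2/2=331/204, d=(M3−M2)/(6·3)=-6037/18360, b=Δ2−h2·(2M2+M3)/6=17/40
seg 3: a=4, c=M3/2=-909/680, d=(M4−M3)/(6·2)=303/1360, b=Δ3−h3·(2M3+M4)/6=109/85
t_q=11/4 → seg 1, τ=3/4; S=1+3/170·τ+-1011/680·τ²+6343/18360·τ³=14043/43520

  seg 0: a=-3 b=1017/340 c=0 d=-337/1360
  seg 1: a=1 b=3/170 c=-1011/680 d=6343/18360
  seg 2: a=-3 b=17/40 c=331/204 d=-6037/18360
  seg 3: a=4 b=109/85 c=-909/680 d=303/1360
S(11/4) = 14043/43520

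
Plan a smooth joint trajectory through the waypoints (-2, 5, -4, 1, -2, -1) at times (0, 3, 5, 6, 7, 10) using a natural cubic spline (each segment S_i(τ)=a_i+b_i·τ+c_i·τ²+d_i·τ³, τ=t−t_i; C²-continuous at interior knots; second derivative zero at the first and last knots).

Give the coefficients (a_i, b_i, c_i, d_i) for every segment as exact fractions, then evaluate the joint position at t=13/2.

Δ: Δ0=7/3, Δ1=-9/2, Δ2=5, Δ3=-3, Δ4=1/3
row 1: diag=10, rhs=-41; c'=1/5, d'=-41/10
row 2: denom=6−2·1/5=28/5; d'=(57−2·-41/10)/(28/5)=163/14
row 3: denom=4−1·5/28=107/28; d'=(-48−1·163/14)/(107/28)=-1670/107
row 4: denom=8−1·28/107=828/107; d'=(20−1·-1670/107)/(828/107)=635/138
back: M4=635/138
back: M3=-1670/107−28/107·635/138=-1160/69
back: M2=163/14−5/28·-1160/69=2021/138
back: M1=-41/10−1/5·2021/138=-485/69
M: M0=0, M1=-485/69, M2=2021/138, M3=-1160/69, M4=635/138, M5=0
seg 0: a=-2, c=M0/2=0, d=(M1−M0)/(6·3)=-485/1242, b=Δ0−h0·(2M0+M1)/6=269/46
seg 1: a=5, c=M1/2=-485/138, d=(M2−M1)/(6·2)=997/552, b=Δ1−h1·(2M1+M2)/6=-108/23
seg 2: a=-4, c=M2/2=2021/276, d=(M3−M2)/(6·1)=-1447/276, b=Δ2−h2·(2M2+M3)/6=403/138
seg 3: a=1, c=M3/2=-580/69, d=(M4−M3)/(6·1)=985/276, b=Δ3−h3·(2M3+M4)/6=169/92
seg 4: a=-2, c=M4/2=635/276, d=(M5−M4)/(6·3)=-635/2484, b=Δ4−h4·(2M4+M5)/6=-589/138
t_q=13/2 → seg 3, τ=1/2; S=1+169/92·τ+-580/69·τ²+985/276·τ³=581/2208

  seg 0: a=-2 b=269/46 c=0 d=-485/1242
  seg 1: a=5 b=-108/23 c=-485/138 d=997/552
  seg 2: a=-4 b=403/138 c=2021/276 d=-1447/276
  seg 3: a=1 b=169/92 c=-580/69 d=985/276
  seg 4: a=-2 b=-589/138 c=635/276 d=-635/2484
S(13/2) = 581/2208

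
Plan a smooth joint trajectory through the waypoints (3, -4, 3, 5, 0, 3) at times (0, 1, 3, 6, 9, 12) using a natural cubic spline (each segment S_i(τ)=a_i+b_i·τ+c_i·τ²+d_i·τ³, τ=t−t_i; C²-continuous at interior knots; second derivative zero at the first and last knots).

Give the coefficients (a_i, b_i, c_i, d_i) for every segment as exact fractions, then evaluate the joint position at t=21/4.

  seg 0: a=3 b=-3443/384 c=0 d=755/384
  seg 1: a=-4 b=-589/192 c=755/128 d=-251/192
  seg 2: a=3 b=929/192 c=-249/128 d=71/384
  seg 3: a=5 b=-707/384 c=-9/32 d=391/3456
  seg 4: a=0 b=-91/192 c=283/384 d=-283/3456
S(21/4) = 50337/8192

Δ: Δ0=-7, Δ1=7/2, Δ2=2/3, Δ3=-5/3, Δ4=1
row 1: diag=6, rhs=63; c'=1/3, d'=21/2
row 2: denom=10−2·1/3=28/3; d'=(-17−2·21/2)/(28/3)=-57/14
row 3: denom=12−3·9/28=309/28; d'=(-14−3·-57/14)/(309/28)=-50/309
row 4: denom=12−3·28/103=1152/103; d'=(16−3·-50/309)/(1152/103)=283/192
back: M4=283/192
back: M3=-50/309−28/103·283/192=-9/16
back: M2=-57/14−9/28·-9/16=-249/64
back: M1=21/2−1/3·-249/64=755/64
M: M0=0, M1=755/64, M2=-249/64, M3=-9/16, M4=283/192, M5=0
seg 0: a=3, c=M0/2=0, d=(M1−M0)/(6·1)=755/384, b=Δ0−h0·(2M0+M1)/6=-3443/384
seg 1: a=-4, c=M1/2=755/128, d=(M2−M1)/(6·2)=-251/192, b=Δ1−h1·(2M1+M2)/6=-589/192
seg 2: a=3, c=M2/2=-249/128, d=(M3−M2)/(6·3)=71/384, b=Δ2−h2·(2M2+M3)/6=929/192
seg 3: a=5, c=M3/2=-9/32, d=(M4−M3)/(6·3)=391/3456, b=Δ3−h3·(2M3+M4)/6=-707/384
seg 4: a=0, c=M4/2=283/384, d=(M5−M4)/(6·3)=-283/3456, b=Δ4−h4·(2M4+M5)/6=-91/192
t_q=21/4 → seg 2, τ=9/4; S=3+929/192·τ+-249/128·τ²+71/384·τ³=50337/8192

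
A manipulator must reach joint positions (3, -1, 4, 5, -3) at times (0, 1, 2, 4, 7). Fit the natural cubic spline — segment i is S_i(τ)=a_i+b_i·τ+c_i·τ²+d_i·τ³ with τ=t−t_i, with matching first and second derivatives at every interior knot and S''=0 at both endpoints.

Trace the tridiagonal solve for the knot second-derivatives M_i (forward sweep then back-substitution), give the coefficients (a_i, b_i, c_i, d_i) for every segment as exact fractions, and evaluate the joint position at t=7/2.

  seg 0: a=3 b=-2098/321 c=0 d=814/321
  seg 1: a=-1 b=344/321 c=814/107 d=-1181/321
  seg 2: a=4 b=1685/321 c=-367/107 d=1355/2568
  seg 3: a=5 b=-1373/642 c=-113/428 d=113/3852
S(7/2) = 40659/6848

Δ: Δ0=-4, Δ1=5, Δ2=1/2, Δ3=-8/3
row 1: diag=4, rhs=54; c'=1/4, d'=27/2
row 2: denom=6−1·1/4=23/4; d'=(-27−1·27/2)/(23/4)=-162/23
row 3: denom=10−2·8/23=214/23; d'=(-19−2·-162/23)/(214/23)=-113/214
back: M3=-113/214
back: M2=-162/23−8/23·-113/214=-734/107
back: M1=27/2−1/4·-734/107=1628/107
M: M0=0, M1=1628/107, M2=-734/107, M3=-113/214, M4=0
seg 0: a=3, c=M0/2=0, d=(M1−M0)/(6·1)=814/321, b=Δ0−h0·(2M0+M1)/6=-2098/321
seg 1: a=-1, c=M1/2=814/107, d=(M2−M1)/(6·1)=-1181/321, b=Δ1−h1·(2M1+M2)/6=344/321
seg 2: a=4, c=M2/2=-367/107, d=(M3−M2)/(6·2)=1355/2568, b=Δ2−h2·(2M2+M3)/6=1685/321
seg 3: a=5, c=M3/2=-113/428, d=(M4−M3)/(6·3)=113/3852, b=Δ3−h3·(2M3+M4)/6=-1373/642
t_q=7/2 → seg 2, τ=3/2; S=4+1685/321·τ+-367/107·τ²+1355/2568·τ³=40659/6848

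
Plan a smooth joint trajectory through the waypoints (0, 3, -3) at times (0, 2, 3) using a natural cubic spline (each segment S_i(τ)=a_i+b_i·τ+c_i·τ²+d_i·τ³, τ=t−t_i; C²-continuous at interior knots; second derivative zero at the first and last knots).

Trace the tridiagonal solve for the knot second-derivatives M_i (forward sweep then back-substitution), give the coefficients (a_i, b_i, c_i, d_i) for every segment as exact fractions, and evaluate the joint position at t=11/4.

  seg 0: a=0 b=4 c=0 d=-5/8
  seg 1: a=3 b=-7/2 c=-15/4 d=5/4
S(11/4) = -309/256

Δ: Δ0=3/2, Δ1=-6
row 1: diag=6, rhs=-45; c'=1/6, d'=-15/2
back: M1=-15/2
M: M0=0, M1=-15/2, M2=0
seg 0: a=0, c=M0/2=0, d=(M1−M0)/(6·2)=-5/8, b=Δ0−h0·(2M0+M1)/6=4
seg 1: a=3, c=M1/2=-15/4, d=(M2−M1)/(6·1)=5/4, b=Δ1−h1·(2M1+M2)/6=-7/2
t_q=11/4 → seg 1, τ=3/4; S=3+-7/2·τ+-15/4·τ²+5/4·τ³=-309/256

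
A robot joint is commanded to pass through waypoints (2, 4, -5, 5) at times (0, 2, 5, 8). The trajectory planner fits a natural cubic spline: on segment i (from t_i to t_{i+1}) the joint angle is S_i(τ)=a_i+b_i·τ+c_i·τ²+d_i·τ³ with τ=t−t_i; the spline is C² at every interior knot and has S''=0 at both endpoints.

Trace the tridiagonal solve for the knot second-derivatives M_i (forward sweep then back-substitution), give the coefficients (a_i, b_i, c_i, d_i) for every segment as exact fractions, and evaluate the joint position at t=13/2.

Δ: Δ0=1, Δ1=-3, Δ2=10/3
row 1: diag=10, rhs=-24; c'=3/10, d'=-12/5
row 2: denom=12−3·3/10=111/10; d'=(38−3·-12/5)/(111/10)=452/111
back: M2=452/111
back: M1=-12/5−3/10·452/111=-134/37
M: M0=0, M1=-134/37, M2=452/111, M3=0
seg 0: a=2, c=M0/2=0, d=(M1−M0)/(6·2)=-67/222, b=Δ0−h0·(2M0+M1)/6=245/111
seg 1: a=4, c=M1/2=-67/37, d=(M2−M1)/(6·3)=427/999, b=Δ1−h1·(2M1+M2)/6=-157/111
seg 2: a=-5, c=M2/2=226/111, d=(M3−M2)/(6·3)=-226/999, b=Δ2−h2·(2M2+M3)/6=-82/111
t_q=13/2 → seg 2, τ=3/2; S=-5+-82/111·τ+226/111·τ²+-226/999·τ³=-339/148

  seg 0: a=2 b=245/111 c=0 d=-67/222
  seg 1: a=4 b=-157/111 c=-67/37 d=427/999
  seg 2: a=-5 b=-82/111 c=226/111 d=-226/999
S(13/2) = -339/148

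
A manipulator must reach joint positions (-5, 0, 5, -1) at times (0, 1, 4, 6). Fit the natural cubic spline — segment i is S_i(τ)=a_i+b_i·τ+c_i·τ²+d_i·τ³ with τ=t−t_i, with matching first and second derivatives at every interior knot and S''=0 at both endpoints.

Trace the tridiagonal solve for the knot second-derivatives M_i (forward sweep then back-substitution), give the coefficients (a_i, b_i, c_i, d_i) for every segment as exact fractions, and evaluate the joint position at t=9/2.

Δ: Δ0=5, Δ1=5/3, Δ2=-3
row 1: diag=8, rhs=-20; c'=3/8, d'=-5/2
row 2: denom=10−3·3/8=71/8; d'=(-28−3·-5/2)/(71/8)=-164/71
back: M2=-164/71
back: M1=-5/2−3/8·-164/71=-116/71
M: M0=0, M1=-116/71, M2=-164/71, M3=0
seg 0: a=-5, c=M0/2=0, d=(M1−M0)/(6·1)=-58/213, b=Δ0−h0·(2M0+M1)/6=1123/213
seg 1: a=0, c=M1/2=-58/71, d=(M2−M1)/(6·3)=-8/213, b=Δ1−h1·(2M1+M2)/6=949/213
seg 2: a=5, c=M2/2=-82/71, d=(M3−M2)/(6·2)=41/213, b=Δ2−h2·(2M2+M3)/6=-311/213
t_q=9/2 → seg 2, τ=1/2; S=5+-311/213·τ+-82/71·τ²+41/213·τ³=2275/568

  seg 0: a=-5 b=1123/213 c=0 d=-58/213
  seg 1: a=0 b=949/213 c=-58/71 d=-8/213
  seg 2: a=5 b=-311/213 c=-82/71 d=41/213
S(9/2) = 2275/568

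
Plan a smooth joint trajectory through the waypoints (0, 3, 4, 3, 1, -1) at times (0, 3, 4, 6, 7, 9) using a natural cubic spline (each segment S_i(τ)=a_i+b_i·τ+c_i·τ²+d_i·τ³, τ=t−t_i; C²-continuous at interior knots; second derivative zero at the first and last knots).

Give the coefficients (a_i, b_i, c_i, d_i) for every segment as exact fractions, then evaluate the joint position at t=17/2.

  seg 0: a=0 b=2711/2906 c=0 d=65/8718
  seg 1: a=3 b=1648/1453 c=195/2906 d=-585/2906
  seg 2: a=4 b=1931/2906 c=-780/1453 d=-33/1453
  seg 3: a=3 b=-5101/2906 c=-978/1453 d=1245/2906
  seg 4: a=1 b=-2639/1453 c=1779/2906 d=-593/5812
S(17/2) = -32143/46496

Δ: Δ0=1, Δ1=1, Δ2=-1/2, Δ3=-2, Δ4=-1
row 1: diag=8, rhs=0; c'=1/8, d'=0
row 2: denom=6−1·1/8=47/8; d'=(-9−1·0)/(47/8)=-72/47
row 3: denom=6−2·16/47=250/47; d'=(-9−2·-72/47)/(250/47)=-279/250
row 4: denom=6−1·47/250=1453/250; d'=(6−1·-279/250)/(1453/250)=1779/1453
back: M4=1779/1453
back: M3=-279/250−47/250·1779/1453=-1956/1453
back: M2=-72/47−16/47·-1956/1453=-1560/1453
back: M1=0−1/8·-1560/1453=195/1453
M: M0=0, M1=195/1453, M2=-1560/1453, M3=-1956/1453, M4=1779/1453, M5=0
seg 0: a=0, c=M0/2=0, d=(M1−M0)/(6·3)=65/8718, b=Δ0−h0·(2M0+M1)/6=2711/2906
seg 1: a=3, c=M1/2=195/2906, d=(M2−M1)/(6·1)=-585/2906, b=Δ1−h1·(2M1+M2)/6=1648/1453
seg 2: a=4, c=M2/2=-780/1453, d=(M3−M2)/(6·2)=-33/1453, b=Δ2−h2·(2M2+M3)/6=1931/2906
seg 3: a=3, c=M3/2=-978/1453, d=(M4−M3)/(6·1)=1245/2906, b=Δ3−h3·(2M3+M4)/6=-5101/2906
seg 4: a=1, c=M4/2=1779/2906, d=(M5−M4)/(6·2)=-593/5812, b=Δ4−h4·(2M4+M5)/6=-2639/1453
t_q=17/2 → seg 4, τ=3/2; S=1+-2639/1453·τ+1779/2906·τ²+-593/5812·τ³=-32143/46496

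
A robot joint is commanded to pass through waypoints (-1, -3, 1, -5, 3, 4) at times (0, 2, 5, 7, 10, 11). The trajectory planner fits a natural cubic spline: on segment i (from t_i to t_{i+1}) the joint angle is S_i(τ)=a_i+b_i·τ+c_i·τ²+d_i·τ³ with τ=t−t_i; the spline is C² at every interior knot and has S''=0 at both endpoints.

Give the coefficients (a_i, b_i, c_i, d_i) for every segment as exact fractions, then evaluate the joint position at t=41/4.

  seg 0: a=-1 b=-11755/6141 c=0 d=2807/12282
  seg 1: a=-3 b=5087/6141 c=2807/2047 d=-22162/55269
  seg 2: a=1 b=-10873/6141 c=-13741/6141 d=1661/2047
  seg 3: a=-5 b=-6041/6141 c=16157/6141 d=-26054/55269
  seg 4: a=3 b=12739/6141 c=-3299/2047 d=3299/6141
S(41/4) = 448869/131008

Δ: Δ0=-1, Δ1=4/3, Δ2=-3, Δ3=8/3, Δ4=1
row 1: diag=10, rhs=14; c'=3/10, d'=7/5
row 2: denom=10−3·3/10=91/10; d'=(-26−3·7/5)/(91/10)=-302/91
row 3: denom=10−2·20/91=870/91; d'=(34−2·-302/91)/(870/91)=1849/435
row 4: denom=8−3·91/290=2047/290; d'=(-10−3·1849/435)/(2047/290)=-6598/2047
back: M4=-6598/2047
back: M3=1849/435−91/290·-6598/2047=32314/6141
back: M2=-302/91−20/91·32314/6141=-27482/6141
back: M1=7/5−3/10·-27482/6141=5614/2047
M: M0=0, M1=5614/2047, M2=-27482/6141, M3=32314/6141, M4=-6598/2047, M5=0
seg 0: a=-1, c=M0/2=0, d=(M1−M0)/(6·2)=2807/12282, b=Δ0−h0·(2M0+M1)/6=-11755/6141
seg 1: a=-3, c=M1/2=2807/2047, d=(M2−M1)/(6·3)=-22162/55269, b=Δ1−h1·(2M1+M2)/6=5087/6141
seg 2: a=1, c=M2/2=-13741/6141, d=(M3−M2)/(6·2)=1661/2047, b=Δ2−h2·(2M2+M3)/6=-10873/6141
seg 3: a=-5, c=M3/2=16157/6141, d=(M4−M3)/(6·3)=-26054/55269, b=Δ3−h3·(2M3+M4)/6=-6041/6141
seg 4: a=3, c=M4/2=-3299/2047, d=(M5−M4)/(6·1)=3299/6141, b=Δ4−h4·(2M4+M5)/6=12739/6141
t_q=41/4 → seg 4, τ=1/4; S=3+12739/6141·τ+-3299/2047·τ²+3299/6141·τ³=448869/131008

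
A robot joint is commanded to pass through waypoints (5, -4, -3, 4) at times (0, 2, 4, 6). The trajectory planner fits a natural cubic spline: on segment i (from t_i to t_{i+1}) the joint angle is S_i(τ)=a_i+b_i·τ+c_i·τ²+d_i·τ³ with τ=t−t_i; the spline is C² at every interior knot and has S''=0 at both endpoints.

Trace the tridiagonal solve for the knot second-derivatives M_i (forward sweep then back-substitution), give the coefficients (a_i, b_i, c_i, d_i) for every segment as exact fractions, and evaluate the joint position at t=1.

Δ: Δ0=-9/2, Δ1=1/2, Δ2=7/2
row 1: diag=8, rhs=30; c'=1/4, d'=15/4
row 2: denom=8−2·1/4=15/2; d'=(18−2·15/4)/(15/2)=7/5
back: M2=7/5
back: M1=15/4−1/4·7/5=17/5
M: M0=0, M1=17/5, M2=7/5, M3=0
seg 0: a=5, c=M0/2=0, d=(M1−M0)/(6·2)=17/60, b=Δ0−h0·(2M0+M1)/6=-169/30
seg 1: a=-4, c=M1/2=17/10, d=(M2−M1)/(6·2)=-1/6, b=Δ1−h1·(2M1+M2)/6=-67/30
seg 2: a=-3, c=M2/2=7/10, d=(M3−M2)/(6·2)=-7/60, b=Δ2−h2·(2M2+M3)/6=77/30
t_q=1 → seg 0, τ=1; S=5+-169/30·τ+0·τ²+17/60·τ³=-7/20

  seg 0: a=5 b=-169/30 c=0 d=17/60
  seg 1: a=-4 b=-67/30 c=17/10 d=-1/6
  seg 2: a=-3 b=77/30 c=7/10 d=-7/60
S(1) = -7/20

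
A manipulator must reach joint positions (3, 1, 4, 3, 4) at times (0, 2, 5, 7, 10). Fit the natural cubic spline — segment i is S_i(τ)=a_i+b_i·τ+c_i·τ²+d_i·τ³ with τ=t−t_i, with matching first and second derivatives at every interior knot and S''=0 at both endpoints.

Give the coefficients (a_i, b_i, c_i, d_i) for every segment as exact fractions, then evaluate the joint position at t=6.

Δ: Δ0=-1, Δ1=1, Δ2=-1/2, Δ3=1/3
row 1: diag=10, rhs=12; c'=3/10, d'=6/5
row 2: denom=10−3·3/10=91/10; d'=(-9−3·6/5)/(91/10)=-18/13
row 3: denom=10−2·20/91=870/91; d'=(5−2·-18/13)/(870/91)=707/870
back: M3=707/870
back: M2=-18/13−20/91·707/870=-136/87
back: M1=6/5−3/10·-136/87=242/145
M: M0=0, M1=242/145, M2=-136/87, M3=707/870, M4=0
seg 0: a=3, c=M0/2=0, d=(M1−M0)/(6·2)=121/870, b=Δ0−h0·(2M0+M1)/6=-677/435
seg 1: a=1, c=M1/2=121/145, d=(M2−M1)/(6·3)=-703/3915, b=Δ1−h1·(2M1+M2)/6=49/435
seg 2: a=4, c=M2/2=-68/87, d=(M3−M2)/(6·2)=689/3480, b=Δ2−h2·(2M2+M3)/6=118/435
seg 3: a=3, c=M3/2=707/1740, d=(M4−M3)/(6·3)=-707/15660, b=Δ3−h3·(2M3+M4)/6=-139/290
t_q=6 → seg 2, τ=1; S=4+118/435·τ+-68/87·τ²+689/3480·τ³=12833/3480

  seg 0: a=3 b=-677/435 c=0 d=121/870
  seg 1: a=1 b=49/435 c=121/145 d=-703/3915
  seg 2: a=4 b=118/435 c=-68/87 d=689/3480
  seg 3: a=3 b=-139/290 c=707/1740 d=-707/15660
S(6) = 12833/3480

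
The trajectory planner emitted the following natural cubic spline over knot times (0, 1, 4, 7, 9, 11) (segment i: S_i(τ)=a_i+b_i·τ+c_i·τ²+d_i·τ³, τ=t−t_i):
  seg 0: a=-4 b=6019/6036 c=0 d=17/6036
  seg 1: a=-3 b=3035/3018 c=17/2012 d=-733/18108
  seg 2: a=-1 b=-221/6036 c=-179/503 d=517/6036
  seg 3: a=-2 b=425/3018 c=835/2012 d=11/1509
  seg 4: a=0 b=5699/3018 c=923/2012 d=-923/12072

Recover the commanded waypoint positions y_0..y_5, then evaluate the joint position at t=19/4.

y_0 = S_0(0) = a_0 = -4
y_1 = S_1(0) = a_1 = -3
y_2 = S_2(0) = a_2 = -1
y_3 = S_3(0) = a_3 = -2
y_4 = S_4(0) = a_4 = 0
y_5 = S_4(2) = 5
t_q=19/4 is in segment 2 (τ=3/4); S_2(τ)=-153427/128768

y_0=-4 y_1=-3 y_2=-1 y_3=-2 y_4=0 y_5=5
S(19/4) = -153427/128768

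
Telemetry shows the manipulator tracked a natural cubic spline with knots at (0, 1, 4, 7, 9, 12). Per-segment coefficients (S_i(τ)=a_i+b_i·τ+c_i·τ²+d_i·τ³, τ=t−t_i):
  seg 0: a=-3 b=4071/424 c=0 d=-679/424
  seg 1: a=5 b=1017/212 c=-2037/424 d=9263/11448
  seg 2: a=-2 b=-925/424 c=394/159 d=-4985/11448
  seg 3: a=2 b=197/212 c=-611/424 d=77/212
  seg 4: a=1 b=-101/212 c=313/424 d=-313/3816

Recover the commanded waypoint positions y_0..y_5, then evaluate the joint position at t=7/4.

y_0 = S_0(0) = a_0 = -3
y_1 = S_1(0) = a_1 = 5
y_2 = S_2(0) = a_2 = -2
y_3 = S_3(0) = a_3 = 2
y_4 = S_4(0) = a_4 = 1
y_5 = S_4(3) = 4
t_q=7/4 is in segment 1 (τ=3/4); S_1(τ)=169243/27136

y_0=-3 y_1=5 y_2=-2 y_3=2 y_4=1 y_5=4
S(7/4) = 169243/27136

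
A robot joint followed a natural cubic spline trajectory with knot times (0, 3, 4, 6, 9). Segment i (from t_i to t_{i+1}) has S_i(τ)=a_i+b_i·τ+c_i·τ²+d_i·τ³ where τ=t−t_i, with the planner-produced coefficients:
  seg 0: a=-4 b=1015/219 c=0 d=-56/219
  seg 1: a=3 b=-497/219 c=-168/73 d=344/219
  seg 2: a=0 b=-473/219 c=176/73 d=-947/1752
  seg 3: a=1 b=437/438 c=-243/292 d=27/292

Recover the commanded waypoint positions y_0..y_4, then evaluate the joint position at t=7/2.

y_0 = S_0(0) = a_0 = -4
y_1 = S_1(0) = a_1 = 3
y_2 = S_2(0) = a_2 = 0
y_3 = S_3(0) = a_3 = 1
y_4 = S_3(3) = -1
t_q=7/2 is in segment 1 (τ=1/2); S_1(τ)=217/146

y_0=-4 y_1=3 y_2=0 y_3=1 y_4=-1
S(7/2) = 217/146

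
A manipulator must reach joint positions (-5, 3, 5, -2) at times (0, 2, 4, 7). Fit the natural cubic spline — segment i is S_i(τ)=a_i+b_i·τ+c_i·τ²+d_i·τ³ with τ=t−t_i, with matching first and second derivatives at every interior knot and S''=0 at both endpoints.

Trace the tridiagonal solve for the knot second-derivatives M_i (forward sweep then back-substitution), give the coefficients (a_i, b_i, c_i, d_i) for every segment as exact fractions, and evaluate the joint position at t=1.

  seg 0: a=-5 b=263/57 c=0 d=-35/228
  seg 1: a=3 b=158/57 c=-35/38 d=1/57
  seg 2: a=5 b=-40/57 c=-31/38 d=31/342
S(1) = -41/76

Δ: Δ0=4, Δ1=1, Δ2=-7/3
row 1: diag=8, rhs=-18; c'=1/4, d'=-9/4
row 2: denom=10−2·1/4=19/2; d'=(-20−2·-9/4)/(19/2)=-31/19
back: M2=-31/19
back: M1=-9/4−1/4·-31/19=-35/19
M: M0=0, M1=-35/19, M2=-31/19, M3=0
seg 0: a=-5, c=M0/2=0, d=(M1−M0)/(6·2)=-35/228, b=Δ0−h0·(2M0+M1)/6=263/57
seg 1: a=3, c=M1/2=-35/38, d=(M2−M1)/(6·2)=1/57, b=Δ1−h1·(2M1+M2)/6=158/57
seg 2: a=5, c=M2/2=-31/38, d=(M3−M2)/(6·3)=31/342, b=Δ2−h2·(2M2+M3)/6=-40/57
t_q=1 → seg 0, τ=1; S=-5+263/57·τ+0·τ²+-35/228·τ³=-41/76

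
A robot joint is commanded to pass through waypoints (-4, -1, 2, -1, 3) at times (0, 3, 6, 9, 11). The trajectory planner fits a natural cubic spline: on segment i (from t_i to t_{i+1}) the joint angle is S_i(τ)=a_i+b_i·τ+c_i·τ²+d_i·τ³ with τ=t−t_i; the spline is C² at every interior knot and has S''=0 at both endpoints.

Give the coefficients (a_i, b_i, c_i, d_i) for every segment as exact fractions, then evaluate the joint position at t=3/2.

Δ: Δ0=1, Δ1=1, Δ2=-1, Δ3=2
row 1: diag=12, rhs=0; c'=1/4, d'=0
row 2: denom=12−3·1/4=45/4; d'=(-12−3·0)/(45/4)=-16/15
row 3: denom=10−3·4/15=46/5; d'=(18−3·-16/15)/(46/5)=53/23
back: M3=53/23
back: M2=-16/15−4/15·53/23=-116/69
back: M1=0−1/4·-116/69=29/69
M: M0=0, M1=29/69, M2=-116/69, M3=53/23, M4=0
seg 0: a=-4, c=M0/2=0, d=(M1−M0)/(6·3)=29/1242, b=Δ0−h0·(2M0+M1)/6=109/138
seg 1: a=-1, c=M1/2=29/138, d=(M2−M1)/(6·3)=-145/1242, b=Δ1−h1·(2M1+M2)/6=98/69
seg 2: a=2, c=M2/2=-58/69, d=(M3−M2)/(6·3)=275/1242, b=Δ2−h2·(2M2+M3)/6=-65/138
seg 3: a=-1, c=M3/2=53/46, d=(M4−M3)/(6·2)=-53/276, b=Δ3−h3·(2M3+M4)/6=32/69
t_q=3/2 → seg 0, τ=3/2; S=-4+109/138·τ+0·τ²+29/1242·τ³=-1007/368

  seg 0: a=-4 b=109/138 c=0 d=29/1242
  seg 1: a=-1 b=98/69 c=29/138 d=-145/1242
  seg 2: a=2 b=-65/138 c=-58/69 d=275/1242
  seg 3: a=-1 b=32/69 c=53/46 d=-53/276
S(3/2) = -1007/368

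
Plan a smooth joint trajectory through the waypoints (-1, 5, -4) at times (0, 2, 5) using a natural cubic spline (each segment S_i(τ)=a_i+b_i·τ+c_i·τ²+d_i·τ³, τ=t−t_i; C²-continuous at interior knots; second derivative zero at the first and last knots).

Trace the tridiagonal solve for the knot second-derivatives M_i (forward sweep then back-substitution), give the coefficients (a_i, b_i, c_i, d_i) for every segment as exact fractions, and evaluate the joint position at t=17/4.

Δ: Δ0=3, Δ1=-3
row 1: diag=10, rhs=-36; c'=3/10, d'=-18/5
back: M1=-18/5
M: M0=0, M1=-18/5, M2=0
seg 0: a=-1, c=M0/2=0, d=(M1−M0)/(6·2)=-3/10, b=Δ0−h0·(2M0+M1)/6=21/5
seg 1: a=5, c=M1/2=-9/5, d=(M2−M1)/(6·3)=1/5, b=Δ1−h1·(2M1+M2)/6=3/5
t_q=17/4 → seg 1, τ=9/4; S=5+3/5·τ+-9/5·τ²+1/5·τ³=-31/64

  seg 0: a=-1 b=21/5 c=0 d=-3/10
  seg 1: a=5 b=3/5 c=-9/5 d=1/5
S(17/4) = -31/64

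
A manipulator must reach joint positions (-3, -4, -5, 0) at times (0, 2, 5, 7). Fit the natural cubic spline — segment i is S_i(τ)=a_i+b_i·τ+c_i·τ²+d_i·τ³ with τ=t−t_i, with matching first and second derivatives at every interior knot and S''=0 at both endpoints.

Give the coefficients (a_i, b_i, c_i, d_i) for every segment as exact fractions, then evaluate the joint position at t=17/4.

  seg 0: a=-3 b=-191/546 c=0 d=-41/1092
  seg 1: a=-4 b=-437/546 c=-41/182 d=8/63
  seg 2: a=-5 b=697/546 c=167/182 d=-167/1092
S(17/4) = -16001/2912

Δ: Δ0=-1/2, Δ1=-1/3, Δ2=5/2
row 1: diag=10, rhs=1; c'=3/10, d'=1/10
row 2: denom=10−3·3/10=91/10; d'=(17−3·1/10)/(91/10)=167/91
back: M2=167/91
back: M1=1/10−3/10·167/91=-41/91
M: M0=0, M1=-41/91, M2=167/91, M3=0
seg 0: a=-3, c=M0/2=0, d=(M1−M0)/(6·2)=-41/1092, b=Δ0−h0·(2M0+M1)/6=-191/546
seg 1: a=-4, c=M1/2=-41/182, d=(M2−M1)/(6·3)=8/63, b=Δ1−h1·(2M1+M2)/6=-437/546
seg 2: a=-5, c=M2/2=167/182, d=(M3−M2)/(6·2)=-167/1092, b=Δ2−h2·(2M2+M3)/6=697/546
t_q=17/4 → seg 1, τ=9/4; S=-4+-437/546·τ+-41/182·τ²+8/63·τ³=-16001/2912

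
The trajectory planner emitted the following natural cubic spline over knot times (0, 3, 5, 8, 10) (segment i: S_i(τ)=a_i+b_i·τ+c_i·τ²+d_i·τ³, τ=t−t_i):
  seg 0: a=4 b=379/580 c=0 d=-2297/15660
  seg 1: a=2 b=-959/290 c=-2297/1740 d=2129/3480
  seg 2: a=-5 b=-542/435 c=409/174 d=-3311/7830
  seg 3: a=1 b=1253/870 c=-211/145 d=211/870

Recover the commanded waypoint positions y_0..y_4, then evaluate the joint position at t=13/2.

y_0 = S_0(0) = a_0 = 4
y_1 = S_1(0) = a_1 = 2
y_2 = S_2(0) = a_2 = -5
y_3 = S_3(0) = a_3 = 1
y_4 = S_3(2) = 0
t_q=13/2 is in segment 2 (τ=3/2); S_2(τ)=-6977/2320

y_0=4 y_1=2 y_2=-5 y_3=1 y_4=0
S(13/2) = -6977/2320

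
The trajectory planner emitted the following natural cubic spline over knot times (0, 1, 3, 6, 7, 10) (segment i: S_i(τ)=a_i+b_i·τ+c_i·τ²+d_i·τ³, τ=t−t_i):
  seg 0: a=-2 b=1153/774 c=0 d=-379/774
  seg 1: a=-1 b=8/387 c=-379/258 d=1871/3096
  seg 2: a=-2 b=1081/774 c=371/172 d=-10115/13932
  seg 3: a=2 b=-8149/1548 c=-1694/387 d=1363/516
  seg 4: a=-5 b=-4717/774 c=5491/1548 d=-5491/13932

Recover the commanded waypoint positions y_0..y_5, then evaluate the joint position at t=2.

y_0 = S_0(0) = a_0 = -2
y_1 = S_1(0) = a_1 = -1
y_2 = S_2(0) = a_2 = -2
y_3 = S_3(0) = a_3 = 2
y_4 = S_4(0) = a_4 = -5
y_5 = S_4(3) = -2
t_q=2 is in segment 1 (τ=1); S_1(τ)=-1903/1032

y_0=-2 y_1=-1 y_2=-2 y_3=2 y_4=-5 y_5=-2
S(2) = -1903/1032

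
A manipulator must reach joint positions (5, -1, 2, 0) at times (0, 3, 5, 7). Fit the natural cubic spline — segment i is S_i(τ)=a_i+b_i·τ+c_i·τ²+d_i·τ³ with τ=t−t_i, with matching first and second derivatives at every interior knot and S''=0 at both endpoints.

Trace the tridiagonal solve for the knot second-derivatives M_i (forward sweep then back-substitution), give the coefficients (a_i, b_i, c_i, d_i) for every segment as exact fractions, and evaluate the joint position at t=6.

Δ: Δ0=-2, Δ1=3/2, Δ2=-1
row 1: diag=10, rhs=21; c'=1/5, d'=21/10
row 2: denom=8−2·1/5=38/5; d'=(-15−2·21/10)/(38/5)=-48/19
back: M2=-48/19
back: M1=21/10−1/5·-48/19=99/38
M: M0=0, M1=99/38, M2=-48/19, M3=0
seg 0: a=5, c=M0/2=0, d=(M1−M0)/(6·3)=11/76, b=Δ0−h0·(2M0+M1)/6=-251/76
seg 1: a=-1, c=M1/2=99/76, d=(M2−M1)/(6·2)=-65/152, b=Δ1−h1·(2M1+M2)/6=23/38
seg 2: a=2, c=M2/2=-24/19, d=(M3−M2)/(6·2)=4/19, b=Δ2−h2·(2M2+M3)/6=13/19
t_q=6 → seg 2, τ=1; S=2+13/19·τ+-24/19·τ²+4/19·τ³=31/19

  seg 0: a=5 b=-251/76 c=0 d=11/76
  seg 1: a=-1 b=23/38 c=99/76 d=-65/152
  seg 2: a=2 b=13/19 c=-24/19 d=4/19
S(6) = 31/19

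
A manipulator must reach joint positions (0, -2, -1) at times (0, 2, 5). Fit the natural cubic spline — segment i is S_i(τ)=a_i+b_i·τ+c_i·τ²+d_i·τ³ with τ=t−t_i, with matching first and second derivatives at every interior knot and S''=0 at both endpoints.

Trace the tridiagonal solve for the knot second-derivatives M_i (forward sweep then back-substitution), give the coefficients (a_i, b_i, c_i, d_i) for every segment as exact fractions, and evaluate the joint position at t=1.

  seg 0: a=0 b=-19/15 c=0 d=1/15
  seg 1: a=-2 b=-7/15 c=2/5 d=-2/45
S(1) = -6/5

Δ: Δ0=-1, Δ1=1/3
row 1: diag=10, rhs=8; c'=3/10, d'=4/5
back: M1=4/5
M: M0=0, M1=4/5, M2=0
seg 0: a=0, c=M0/2=0, d=(M1−M0)/(6·2)=1/15, b=Δ0−h0·(2M0+M1)/6=-19/15
seg 1: a=-2, c=M1/2=2/5, d=(M2−M1)/(6·3)=-2/45, b=Δ1−h1·(2M1+M2)/6=-7/15
t_q=1 → seg 0, τ=1; S=0+-19/15·τ+0·τ²+1/15·τ³=-6/5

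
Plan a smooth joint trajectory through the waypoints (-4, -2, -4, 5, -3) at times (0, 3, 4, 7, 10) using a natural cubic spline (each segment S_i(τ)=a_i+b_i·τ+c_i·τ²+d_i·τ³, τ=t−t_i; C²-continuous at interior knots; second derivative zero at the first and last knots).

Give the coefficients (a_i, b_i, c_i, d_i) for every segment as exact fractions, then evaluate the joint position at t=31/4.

  seg 0: a=-4 b=461/228 c=0 d=-103/684
  seg 1: a=-2 b=-233/114 c=-103/76 d=319/228
  seg 2: a=-4 b=-127/228 c=54/19 d=-1133/2052
  seg 3: a=5 b=181/114 c=-485/228 d=485/2052
S(31/4) = 24777/4864

Δ: Δ0=2/3, Δ1=-2, Δ2=3, Δ3=-8/3
row 1: diag=8, rhs=-16; c'=1/8, d'=-2
row 2: denom=8−1·1/8=63/8; d'=(30−1·-2)/(63/8)=256/63
row 3: denom=12−3·8/21=76/7; d'=(-34−3·256/63)/(76/7)=-485/114
back: M3=-485/114
back: M2=256/63−8/21·-485/114=108/19
back: M1=-2−1/8·108/19=-103/38
M: M0=0, M1=-103/38, M2=108/19, M3=-485/114, M4=0
seg 0: a=-4, c=M0/2=0, d=(M1−M0)/(6·3)=-103/684, b=Δ0−h0·(2M0+M1)/6=461/228
seg 1: a=-2, c=M1/2=-103/76, d=(M2−M1)/(6·1)=319/228, b=Δ1−h1·(2M1+M2)/6=-233/114
seg 2: a=-4, c=M2/2=54/19, d=(M3−M2)/(6·3)=-1133/2052, b=Δ2−h2·(2M2+M3)/6=-127/228
seg 3: a=5, c=M3/2=-485/228, d=(M4−M3)/(6·3)=485/2052, b=Δ3−h3·(2M3+M4)/6=181/114
t_q=31/4 → seg 3, τ=3/4; S=5+181/114·τ+-485/228·τ²+485/2052·τ³=24777/4864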